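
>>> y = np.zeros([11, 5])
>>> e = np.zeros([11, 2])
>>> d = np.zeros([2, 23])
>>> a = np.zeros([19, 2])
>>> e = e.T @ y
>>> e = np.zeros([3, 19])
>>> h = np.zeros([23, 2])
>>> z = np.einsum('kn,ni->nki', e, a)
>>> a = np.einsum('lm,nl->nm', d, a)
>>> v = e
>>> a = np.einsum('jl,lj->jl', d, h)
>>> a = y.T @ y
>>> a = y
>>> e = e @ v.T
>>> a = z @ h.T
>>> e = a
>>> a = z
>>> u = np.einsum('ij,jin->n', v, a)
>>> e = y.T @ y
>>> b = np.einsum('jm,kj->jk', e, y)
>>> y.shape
(11, 5)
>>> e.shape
(5, 5)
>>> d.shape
(2, 23)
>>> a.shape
(19, 3, 2)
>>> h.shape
(23, 2)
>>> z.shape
(19, 3, 2)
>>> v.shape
(3, 19)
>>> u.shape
(2,)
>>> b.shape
(5, 11)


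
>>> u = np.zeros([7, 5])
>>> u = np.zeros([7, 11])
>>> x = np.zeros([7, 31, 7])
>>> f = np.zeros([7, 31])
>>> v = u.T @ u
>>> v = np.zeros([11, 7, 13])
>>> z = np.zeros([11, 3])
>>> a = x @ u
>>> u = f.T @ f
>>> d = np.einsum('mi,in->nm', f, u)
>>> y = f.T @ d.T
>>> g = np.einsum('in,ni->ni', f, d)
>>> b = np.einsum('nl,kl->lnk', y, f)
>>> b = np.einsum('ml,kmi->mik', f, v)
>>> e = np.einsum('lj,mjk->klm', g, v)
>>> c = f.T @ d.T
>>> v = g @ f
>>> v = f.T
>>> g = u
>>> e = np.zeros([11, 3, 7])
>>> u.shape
(31, 31)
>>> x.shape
(7, 31, 7)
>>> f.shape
(7, 31)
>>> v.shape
(31, 7)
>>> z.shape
(11, 3)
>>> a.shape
(7, 31, 11)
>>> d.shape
(31, 7)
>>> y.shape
(31, 31)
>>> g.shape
(31, 31)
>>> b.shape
(7, 13, 11)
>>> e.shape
(11, 3, 7)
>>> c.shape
(31, 31)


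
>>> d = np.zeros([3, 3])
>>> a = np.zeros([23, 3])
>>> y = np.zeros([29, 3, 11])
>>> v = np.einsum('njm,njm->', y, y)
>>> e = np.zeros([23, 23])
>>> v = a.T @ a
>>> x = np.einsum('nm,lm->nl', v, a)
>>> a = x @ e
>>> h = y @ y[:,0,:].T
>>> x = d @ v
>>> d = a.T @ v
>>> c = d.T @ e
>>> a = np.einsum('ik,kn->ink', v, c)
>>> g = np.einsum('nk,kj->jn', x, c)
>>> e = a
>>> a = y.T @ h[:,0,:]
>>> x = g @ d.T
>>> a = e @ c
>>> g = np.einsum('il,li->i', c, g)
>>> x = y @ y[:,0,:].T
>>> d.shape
(23, 3)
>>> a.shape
(3, 23, 23)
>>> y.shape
(29, 3, 11)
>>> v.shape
(3, 3)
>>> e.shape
(3, 23, 3)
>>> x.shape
(29, 3, 29)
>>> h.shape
(29, 3, 29)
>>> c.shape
(3, 23)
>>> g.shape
(3,)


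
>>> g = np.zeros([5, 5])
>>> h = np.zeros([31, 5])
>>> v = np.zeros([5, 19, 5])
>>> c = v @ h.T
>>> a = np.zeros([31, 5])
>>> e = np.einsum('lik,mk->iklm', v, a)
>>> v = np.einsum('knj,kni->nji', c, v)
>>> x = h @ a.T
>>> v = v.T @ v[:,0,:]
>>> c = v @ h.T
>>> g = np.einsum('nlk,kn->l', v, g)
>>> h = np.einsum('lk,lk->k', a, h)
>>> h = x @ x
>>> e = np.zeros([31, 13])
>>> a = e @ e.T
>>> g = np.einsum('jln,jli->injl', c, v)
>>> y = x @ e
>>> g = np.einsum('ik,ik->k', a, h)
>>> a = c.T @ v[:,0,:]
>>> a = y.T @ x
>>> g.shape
(31,)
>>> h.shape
(31, 31)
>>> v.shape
(5, 31, 5)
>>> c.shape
(5, 31, 31)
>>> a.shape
(13, 31)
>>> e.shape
(31, 13)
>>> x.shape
(31, 31)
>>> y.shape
(31, 13)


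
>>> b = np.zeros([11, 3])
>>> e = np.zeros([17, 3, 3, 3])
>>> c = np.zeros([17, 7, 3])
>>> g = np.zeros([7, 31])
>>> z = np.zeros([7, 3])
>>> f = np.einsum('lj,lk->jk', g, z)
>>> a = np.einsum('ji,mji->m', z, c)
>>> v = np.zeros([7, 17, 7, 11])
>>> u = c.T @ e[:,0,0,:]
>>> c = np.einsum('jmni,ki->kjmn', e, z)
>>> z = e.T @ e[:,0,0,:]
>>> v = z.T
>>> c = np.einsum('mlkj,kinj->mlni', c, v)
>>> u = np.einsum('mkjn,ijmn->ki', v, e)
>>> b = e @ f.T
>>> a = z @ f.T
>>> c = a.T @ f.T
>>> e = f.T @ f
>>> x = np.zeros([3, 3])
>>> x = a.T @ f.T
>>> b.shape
(17, 3, 3, 31)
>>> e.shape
(3, 3)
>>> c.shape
(31, 3, 3, 31)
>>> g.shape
(7, 31)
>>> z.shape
(3, 3, 3, 3)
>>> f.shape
(31, 3)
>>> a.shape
(3, 3, 3, 31)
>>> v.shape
(3, 3, 3, 3)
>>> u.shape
(3, 17)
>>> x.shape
(31, 3, 3, 31)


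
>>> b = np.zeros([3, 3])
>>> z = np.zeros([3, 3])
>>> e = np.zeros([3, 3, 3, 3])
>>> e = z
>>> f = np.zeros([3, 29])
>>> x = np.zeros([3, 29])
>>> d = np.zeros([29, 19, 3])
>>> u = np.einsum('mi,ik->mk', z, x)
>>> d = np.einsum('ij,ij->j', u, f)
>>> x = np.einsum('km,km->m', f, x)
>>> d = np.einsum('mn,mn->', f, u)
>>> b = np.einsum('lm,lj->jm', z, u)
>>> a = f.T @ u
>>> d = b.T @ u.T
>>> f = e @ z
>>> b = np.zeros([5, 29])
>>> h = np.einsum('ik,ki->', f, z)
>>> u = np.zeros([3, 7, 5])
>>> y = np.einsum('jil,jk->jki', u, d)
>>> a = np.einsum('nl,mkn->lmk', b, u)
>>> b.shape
(5, 29)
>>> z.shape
(3, 3)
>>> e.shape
(3, 3)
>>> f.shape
(3, 3)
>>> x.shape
(29,)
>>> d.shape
(3, 3)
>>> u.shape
(3, 7, 5)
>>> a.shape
(29, 3, 7)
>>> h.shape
()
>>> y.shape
(3, 3, 7)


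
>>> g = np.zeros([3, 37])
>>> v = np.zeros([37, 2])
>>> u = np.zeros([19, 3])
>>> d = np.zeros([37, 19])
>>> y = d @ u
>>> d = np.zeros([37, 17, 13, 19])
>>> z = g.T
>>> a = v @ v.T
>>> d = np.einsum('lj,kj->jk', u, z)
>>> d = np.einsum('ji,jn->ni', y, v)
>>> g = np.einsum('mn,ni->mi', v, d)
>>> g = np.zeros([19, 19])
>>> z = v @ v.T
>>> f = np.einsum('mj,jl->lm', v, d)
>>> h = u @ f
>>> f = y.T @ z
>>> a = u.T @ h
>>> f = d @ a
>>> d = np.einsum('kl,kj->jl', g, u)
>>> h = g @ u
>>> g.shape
(19, 19)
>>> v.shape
(37, 2)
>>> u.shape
(19, 3)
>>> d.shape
(3, 19)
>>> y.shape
(37, 3)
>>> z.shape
(37, 37)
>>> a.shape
(3, 37)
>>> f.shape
(2, 37)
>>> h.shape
(19, 3)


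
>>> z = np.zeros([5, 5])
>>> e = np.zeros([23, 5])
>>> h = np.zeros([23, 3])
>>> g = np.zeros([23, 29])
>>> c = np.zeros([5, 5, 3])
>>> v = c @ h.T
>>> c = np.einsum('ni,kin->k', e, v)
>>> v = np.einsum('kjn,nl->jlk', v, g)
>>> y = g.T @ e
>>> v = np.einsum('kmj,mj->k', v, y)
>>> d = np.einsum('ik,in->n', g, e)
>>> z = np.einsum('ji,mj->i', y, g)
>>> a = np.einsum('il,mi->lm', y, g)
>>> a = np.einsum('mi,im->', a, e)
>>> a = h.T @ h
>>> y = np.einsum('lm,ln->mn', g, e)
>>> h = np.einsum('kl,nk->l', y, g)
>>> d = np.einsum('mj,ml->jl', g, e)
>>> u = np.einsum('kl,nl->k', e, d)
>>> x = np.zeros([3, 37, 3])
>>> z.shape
(5,)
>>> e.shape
(23, 5)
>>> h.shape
(5,)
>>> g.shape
(23, 29)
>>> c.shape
(5,)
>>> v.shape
(5,)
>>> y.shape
(29, 5)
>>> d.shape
(29, 5)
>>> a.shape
(3, 3)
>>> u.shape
(23,)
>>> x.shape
(3, 37, 3)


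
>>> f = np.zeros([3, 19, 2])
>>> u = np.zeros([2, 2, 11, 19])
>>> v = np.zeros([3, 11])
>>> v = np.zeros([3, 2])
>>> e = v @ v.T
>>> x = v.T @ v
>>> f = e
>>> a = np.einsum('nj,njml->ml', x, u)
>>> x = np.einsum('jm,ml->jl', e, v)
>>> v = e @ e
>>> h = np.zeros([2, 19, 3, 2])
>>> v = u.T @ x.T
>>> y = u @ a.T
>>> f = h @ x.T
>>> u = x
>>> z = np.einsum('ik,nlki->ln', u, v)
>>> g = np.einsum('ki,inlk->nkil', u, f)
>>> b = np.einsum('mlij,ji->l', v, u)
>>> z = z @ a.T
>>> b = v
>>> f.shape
(2, 19, 3, 3)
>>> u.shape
(3, 2)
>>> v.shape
(19, 11, 2, 3)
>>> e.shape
(3, 3)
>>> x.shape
(3, 2)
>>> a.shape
(11, 19)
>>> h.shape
(2, 19, 3, 2)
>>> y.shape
(2, 2, 11, 11)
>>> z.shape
(11, 11)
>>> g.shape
(19, 3, 2, 3)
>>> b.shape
(19, 11, 2, 3)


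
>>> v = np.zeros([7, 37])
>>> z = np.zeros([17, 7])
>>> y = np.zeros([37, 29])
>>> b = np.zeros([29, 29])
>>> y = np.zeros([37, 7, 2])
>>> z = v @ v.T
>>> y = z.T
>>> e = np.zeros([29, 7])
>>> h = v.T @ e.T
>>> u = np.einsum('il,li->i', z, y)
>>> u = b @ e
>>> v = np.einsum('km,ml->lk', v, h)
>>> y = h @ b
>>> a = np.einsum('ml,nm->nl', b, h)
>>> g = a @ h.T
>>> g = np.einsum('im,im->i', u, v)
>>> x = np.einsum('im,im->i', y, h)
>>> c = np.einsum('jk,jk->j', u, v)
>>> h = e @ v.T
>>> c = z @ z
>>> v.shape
(29, 7)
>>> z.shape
(7, 7)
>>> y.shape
(37, 29)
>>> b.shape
(29, 29)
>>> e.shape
(29, 7)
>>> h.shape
(29, 29)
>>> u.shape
(29, 7)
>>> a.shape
(37, 29)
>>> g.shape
(29,)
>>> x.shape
(37,)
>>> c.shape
(7, 7)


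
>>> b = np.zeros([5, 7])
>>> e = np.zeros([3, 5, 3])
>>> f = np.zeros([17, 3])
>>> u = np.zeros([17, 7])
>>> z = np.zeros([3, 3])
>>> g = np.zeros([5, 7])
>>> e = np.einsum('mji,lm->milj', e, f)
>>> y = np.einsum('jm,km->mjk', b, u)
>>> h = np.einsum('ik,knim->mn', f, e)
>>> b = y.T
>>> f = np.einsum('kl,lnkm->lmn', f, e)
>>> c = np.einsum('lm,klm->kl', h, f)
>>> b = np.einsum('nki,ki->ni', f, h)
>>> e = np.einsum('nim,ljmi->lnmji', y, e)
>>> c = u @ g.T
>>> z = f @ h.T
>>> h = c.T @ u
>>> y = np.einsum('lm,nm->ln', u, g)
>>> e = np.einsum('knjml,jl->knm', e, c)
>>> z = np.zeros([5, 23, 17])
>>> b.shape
(3, 3)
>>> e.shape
(3, 7, 3)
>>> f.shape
(3, 5, 3)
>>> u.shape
(17, 7)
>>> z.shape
(5, 23, 17)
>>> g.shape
(5, 7)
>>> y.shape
(17, 5)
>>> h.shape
(5, 7)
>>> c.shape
(17, 5)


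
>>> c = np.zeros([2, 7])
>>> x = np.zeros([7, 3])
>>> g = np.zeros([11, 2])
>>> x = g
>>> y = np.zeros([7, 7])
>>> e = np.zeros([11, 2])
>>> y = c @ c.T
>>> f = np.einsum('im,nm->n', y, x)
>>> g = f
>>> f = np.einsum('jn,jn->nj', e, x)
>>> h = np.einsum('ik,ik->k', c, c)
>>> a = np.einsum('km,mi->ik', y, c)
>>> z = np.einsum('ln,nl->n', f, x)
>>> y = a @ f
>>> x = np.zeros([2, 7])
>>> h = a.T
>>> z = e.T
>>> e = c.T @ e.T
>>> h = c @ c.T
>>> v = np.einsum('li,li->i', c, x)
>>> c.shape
(2, 7)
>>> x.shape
(2, 7)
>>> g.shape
(11,)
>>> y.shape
(7, 11)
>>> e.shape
(7, 11)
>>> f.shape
(2, 11)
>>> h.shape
(2, 2)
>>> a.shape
(7, 2)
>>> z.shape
(2, 11)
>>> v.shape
(7,)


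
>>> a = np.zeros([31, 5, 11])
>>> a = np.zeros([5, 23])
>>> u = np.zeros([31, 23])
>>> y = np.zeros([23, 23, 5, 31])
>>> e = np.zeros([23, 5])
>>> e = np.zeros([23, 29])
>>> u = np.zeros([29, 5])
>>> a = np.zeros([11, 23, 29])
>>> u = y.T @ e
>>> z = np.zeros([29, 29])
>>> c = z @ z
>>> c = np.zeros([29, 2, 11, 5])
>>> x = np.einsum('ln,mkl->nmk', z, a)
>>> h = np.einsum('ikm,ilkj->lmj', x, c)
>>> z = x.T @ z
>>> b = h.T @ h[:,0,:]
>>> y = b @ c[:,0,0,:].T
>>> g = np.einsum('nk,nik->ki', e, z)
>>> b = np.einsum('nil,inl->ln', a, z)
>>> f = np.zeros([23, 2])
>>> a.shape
(11, 23, 29)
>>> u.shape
(31, 5, 23, 29)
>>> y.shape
(5, 23, 29)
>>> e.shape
(23, 29)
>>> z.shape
(23, 11, 29)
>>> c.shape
(29, 2, 11, 5)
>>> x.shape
(29, 11, 23)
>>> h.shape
(2, 23, 5)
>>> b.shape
(29, 11)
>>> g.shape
(29, 11)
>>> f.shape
(23, 2)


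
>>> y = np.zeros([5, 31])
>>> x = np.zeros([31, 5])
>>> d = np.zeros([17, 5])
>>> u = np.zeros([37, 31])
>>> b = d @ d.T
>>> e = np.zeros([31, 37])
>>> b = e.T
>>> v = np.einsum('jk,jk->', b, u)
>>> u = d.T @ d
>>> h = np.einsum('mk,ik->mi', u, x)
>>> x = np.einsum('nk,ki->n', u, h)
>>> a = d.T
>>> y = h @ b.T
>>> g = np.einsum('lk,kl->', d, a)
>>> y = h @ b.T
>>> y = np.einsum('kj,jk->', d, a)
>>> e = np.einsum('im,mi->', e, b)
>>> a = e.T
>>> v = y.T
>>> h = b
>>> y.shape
()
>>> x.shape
(5,)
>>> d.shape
(17, 5)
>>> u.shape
(5, 5)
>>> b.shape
(37, 31)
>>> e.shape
()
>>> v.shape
()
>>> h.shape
(37, 31)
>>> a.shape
()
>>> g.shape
()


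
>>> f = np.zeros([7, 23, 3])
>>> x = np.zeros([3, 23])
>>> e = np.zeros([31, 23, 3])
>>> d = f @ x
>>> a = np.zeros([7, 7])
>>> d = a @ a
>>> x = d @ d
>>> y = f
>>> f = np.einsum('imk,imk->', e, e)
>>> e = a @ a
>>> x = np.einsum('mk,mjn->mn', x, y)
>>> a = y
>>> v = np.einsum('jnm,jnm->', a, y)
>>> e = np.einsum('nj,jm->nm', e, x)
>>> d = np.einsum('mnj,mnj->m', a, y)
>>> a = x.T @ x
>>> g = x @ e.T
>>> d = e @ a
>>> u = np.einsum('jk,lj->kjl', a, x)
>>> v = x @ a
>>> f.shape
()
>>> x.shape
(7, 3)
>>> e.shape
(7, 3)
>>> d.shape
(7, 3)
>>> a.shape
(3, 3)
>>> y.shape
(7, 23, 3)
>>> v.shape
(7, 3)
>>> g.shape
(7, 7)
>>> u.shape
(3, 3, 7)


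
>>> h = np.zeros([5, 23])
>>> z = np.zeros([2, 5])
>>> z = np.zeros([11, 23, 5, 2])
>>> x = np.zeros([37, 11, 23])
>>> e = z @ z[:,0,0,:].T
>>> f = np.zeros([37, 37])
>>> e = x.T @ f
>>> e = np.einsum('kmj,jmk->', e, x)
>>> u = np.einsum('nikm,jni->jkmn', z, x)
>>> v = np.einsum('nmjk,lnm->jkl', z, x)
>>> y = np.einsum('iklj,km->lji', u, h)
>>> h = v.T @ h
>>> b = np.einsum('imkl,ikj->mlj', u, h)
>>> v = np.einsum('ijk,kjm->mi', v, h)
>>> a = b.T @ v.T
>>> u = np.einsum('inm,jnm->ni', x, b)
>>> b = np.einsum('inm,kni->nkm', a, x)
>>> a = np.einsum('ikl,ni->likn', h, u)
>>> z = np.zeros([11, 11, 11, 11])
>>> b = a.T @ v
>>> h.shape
(37, 2, 23)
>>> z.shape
(11, 11, 11, 11)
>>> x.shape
(37, 11, 23)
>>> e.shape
()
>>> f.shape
(37, 37)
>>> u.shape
(11, 37)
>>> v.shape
(23, 5)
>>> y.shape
(2, 11, 37)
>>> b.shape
(11, 2, 37, 5)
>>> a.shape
(23, 37, 2, 11)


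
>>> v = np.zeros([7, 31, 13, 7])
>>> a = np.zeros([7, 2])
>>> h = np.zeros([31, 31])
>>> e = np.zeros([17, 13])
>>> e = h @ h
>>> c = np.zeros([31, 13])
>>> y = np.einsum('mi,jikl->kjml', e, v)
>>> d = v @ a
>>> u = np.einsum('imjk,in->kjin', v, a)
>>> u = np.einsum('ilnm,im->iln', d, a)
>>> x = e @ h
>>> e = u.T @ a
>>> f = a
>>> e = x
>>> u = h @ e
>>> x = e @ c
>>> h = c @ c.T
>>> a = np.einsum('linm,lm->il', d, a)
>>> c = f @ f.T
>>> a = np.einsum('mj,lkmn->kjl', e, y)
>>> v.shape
(7, 31, 13, 7)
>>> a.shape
(7, 31, 13)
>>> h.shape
(31, 31)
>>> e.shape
(31, 31)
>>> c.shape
(7, 7)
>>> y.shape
(13, 7, 31, 7)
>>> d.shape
(7, 31, 13, 2)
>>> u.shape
(31, 31)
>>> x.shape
(31, 13)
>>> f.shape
(7, 2)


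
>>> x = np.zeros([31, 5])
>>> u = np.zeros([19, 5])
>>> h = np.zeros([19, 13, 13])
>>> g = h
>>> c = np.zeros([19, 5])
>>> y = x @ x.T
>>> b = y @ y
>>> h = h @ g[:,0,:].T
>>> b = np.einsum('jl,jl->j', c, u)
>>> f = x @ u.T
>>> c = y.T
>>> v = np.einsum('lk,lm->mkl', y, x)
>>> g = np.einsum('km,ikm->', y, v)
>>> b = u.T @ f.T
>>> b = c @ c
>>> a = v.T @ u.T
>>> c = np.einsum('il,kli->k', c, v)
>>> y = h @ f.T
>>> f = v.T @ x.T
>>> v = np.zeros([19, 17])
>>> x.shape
(31, 5)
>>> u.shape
(19, 5)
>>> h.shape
(19, 13, 19)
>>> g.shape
()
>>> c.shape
(5,)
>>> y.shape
(19, 13, 31)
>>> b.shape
(31, 31)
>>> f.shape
(31, 31, 31)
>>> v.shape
(19, 17)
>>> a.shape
(31, 31, 19)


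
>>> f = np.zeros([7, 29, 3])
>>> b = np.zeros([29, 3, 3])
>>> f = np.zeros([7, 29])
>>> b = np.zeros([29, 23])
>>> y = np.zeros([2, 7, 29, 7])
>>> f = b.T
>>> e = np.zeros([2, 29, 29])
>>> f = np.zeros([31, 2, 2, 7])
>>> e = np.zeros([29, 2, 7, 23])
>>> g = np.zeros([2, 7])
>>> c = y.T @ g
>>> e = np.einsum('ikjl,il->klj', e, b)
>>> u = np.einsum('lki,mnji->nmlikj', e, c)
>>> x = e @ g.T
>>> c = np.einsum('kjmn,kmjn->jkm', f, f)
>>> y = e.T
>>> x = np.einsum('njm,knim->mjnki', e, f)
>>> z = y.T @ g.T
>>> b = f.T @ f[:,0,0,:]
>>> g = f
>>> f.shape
(31, 2, 2, 7)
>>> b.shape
(7, 2, 2, 7)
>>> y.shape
(7, 23, 2)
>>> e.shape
(2, 23, 7)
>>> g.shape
(31, 2, 2, 7)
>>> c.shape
(2, 31, 2)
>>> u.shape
(29, 7, 2, 7, 23, 7)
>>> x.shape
(7, 23, 2, 31, 2)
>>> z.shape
(2, 23, 2)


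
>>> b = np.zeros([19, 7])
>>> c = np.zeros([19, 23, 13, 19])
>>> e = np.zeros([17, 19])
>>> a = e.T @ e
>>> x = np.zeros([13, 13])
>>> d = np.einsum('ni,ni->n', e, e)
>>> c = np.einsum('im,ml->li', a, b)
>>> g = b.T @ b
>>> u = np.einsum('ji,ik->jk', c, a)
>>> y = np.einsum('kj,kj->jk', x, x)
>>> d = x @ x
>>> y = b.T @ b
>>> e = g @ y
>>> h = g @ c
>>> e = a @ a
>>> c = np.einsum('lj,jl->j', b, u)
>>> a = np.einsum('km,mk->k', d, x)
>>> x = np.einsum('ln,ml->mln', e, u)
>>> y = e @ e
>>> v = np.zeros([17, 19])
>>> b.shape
(19, 7)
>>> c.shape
(7,)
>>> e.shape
(19, 19)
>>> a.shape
(13,)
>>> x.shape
(7, 19, 19)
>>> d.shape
(13, 13)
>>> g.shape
(7, 7)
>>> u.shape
(7, 19)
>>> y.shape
(19, 19)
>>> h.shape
(7, 19)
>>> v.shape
(17, 19)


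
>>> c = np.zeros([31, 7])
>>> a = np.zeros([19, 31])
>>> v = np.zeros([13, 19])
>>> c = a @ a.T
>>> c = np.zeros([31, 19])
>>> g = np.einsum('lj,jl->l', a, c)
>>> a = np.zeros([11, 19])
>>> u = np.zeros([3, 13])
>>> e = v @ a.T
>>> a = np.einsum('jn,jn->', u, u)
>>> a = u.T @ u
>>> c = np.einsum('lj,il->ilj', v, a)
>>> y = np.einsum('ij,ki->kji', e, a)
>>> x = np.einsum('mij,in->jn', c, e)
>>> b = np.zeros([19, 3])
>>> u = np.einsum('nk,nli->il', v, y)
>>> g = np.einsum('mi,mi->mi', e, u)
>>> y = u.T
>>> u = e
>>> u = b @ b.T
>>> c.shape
(13, 13, 19)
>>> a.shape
(13, 13)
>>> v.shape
(13, 19)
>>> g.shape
(13, 11)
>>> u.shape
(19, 19)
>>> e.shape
(13, 11)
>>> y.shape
(11, 13)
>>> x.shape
(19, 11)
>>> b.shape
(19, 3)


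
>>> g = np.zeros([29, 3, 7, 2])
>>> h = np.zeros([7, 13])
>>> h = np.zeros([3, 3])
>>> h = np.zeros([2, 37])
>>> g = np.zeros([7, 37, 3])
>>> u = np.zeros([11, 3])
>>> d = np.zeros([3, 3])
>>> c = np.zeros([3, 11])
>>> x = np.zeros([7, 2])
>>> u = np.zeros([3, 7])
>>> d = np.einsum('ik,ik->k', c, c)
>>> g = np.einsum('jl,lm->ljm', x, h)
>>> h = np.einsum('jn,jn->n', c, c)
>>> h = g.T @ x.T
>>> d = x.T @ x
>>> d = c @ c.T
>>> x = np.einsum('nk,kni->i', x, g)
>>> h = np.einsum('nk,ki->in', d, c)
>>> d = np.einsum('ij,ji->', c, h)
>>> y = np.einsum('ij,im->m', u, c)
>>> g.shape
(2, 7, 37)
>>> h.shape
(11, 3)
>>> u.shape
(3, 7)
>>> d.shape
()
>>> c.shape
(3, 11)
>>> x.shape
(37,)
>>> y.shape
(11,)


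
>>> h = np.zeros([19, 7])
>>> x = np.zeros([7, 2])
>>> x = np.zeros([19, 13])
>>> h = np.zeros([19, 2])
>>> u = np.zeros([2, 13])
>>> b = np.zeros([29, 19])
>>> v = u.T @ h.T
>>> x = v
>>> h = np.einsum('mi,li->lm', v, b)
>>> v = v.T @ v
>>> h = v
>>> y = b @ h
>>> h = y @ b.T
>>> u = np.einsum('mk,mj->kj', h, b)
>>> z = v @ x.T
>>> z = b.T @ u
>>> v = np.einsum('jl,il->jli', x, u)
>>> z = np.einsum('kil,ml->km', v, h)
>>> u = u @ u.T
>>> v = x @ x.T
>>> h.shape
(29, 29)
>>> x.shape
(13, 19)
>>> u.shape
(29, 29)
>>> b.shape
(29, 19)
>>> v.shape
(13, 13)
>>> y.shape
(29, 19)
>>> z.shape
(13, 29)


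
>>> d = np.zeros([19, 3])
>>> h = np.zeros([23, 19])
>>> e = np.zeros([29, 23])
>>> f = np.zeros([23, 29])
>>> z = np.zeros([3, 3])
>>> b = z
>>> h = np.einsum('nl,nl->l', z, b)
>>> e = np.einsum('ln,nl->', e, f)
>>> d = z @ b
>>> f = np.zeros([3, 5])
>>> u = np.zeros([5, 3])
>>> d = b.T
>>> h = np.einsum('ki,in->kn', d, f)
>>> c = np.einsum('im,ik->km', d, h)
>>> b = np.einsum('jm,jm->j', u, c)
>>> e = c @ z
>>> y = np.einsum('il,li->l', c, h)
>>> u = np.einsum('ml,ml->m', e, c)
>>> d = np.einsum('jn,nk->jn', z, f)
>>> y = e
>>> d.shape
(3, 3)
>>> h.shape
(3, 5)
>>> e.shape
(5, 3)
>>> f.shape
(3, 5)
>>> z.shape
(3, 3)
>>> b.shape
(5,)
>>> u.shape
(5,)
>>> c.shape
(5, 3)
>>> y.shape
(5, 3)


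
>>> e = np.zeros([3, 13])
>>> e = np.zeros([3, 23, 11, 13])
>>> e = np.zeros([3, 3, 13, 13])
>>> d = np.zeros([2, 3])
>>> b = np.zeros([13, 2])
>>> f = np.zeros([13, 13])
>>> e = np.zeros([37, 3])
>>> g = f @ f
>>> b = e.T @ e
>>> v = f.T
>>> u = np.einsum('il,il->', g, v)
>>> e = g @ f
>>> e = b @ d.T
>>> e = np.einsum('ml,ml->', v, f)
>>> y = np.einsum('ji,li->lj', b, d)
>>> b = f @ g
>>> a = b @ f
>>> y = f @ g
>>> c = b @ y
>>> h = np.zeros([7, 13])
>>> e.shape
()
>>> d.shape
(2, 3)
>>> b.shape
(13, 13)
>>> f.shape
(13, 13)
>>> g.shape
(13, 13)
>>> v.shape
(13, 13)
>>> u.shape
()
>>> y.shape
(13, 13)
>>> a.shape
(13, 13)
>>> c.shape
(13, 13)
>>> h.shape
(7, 13)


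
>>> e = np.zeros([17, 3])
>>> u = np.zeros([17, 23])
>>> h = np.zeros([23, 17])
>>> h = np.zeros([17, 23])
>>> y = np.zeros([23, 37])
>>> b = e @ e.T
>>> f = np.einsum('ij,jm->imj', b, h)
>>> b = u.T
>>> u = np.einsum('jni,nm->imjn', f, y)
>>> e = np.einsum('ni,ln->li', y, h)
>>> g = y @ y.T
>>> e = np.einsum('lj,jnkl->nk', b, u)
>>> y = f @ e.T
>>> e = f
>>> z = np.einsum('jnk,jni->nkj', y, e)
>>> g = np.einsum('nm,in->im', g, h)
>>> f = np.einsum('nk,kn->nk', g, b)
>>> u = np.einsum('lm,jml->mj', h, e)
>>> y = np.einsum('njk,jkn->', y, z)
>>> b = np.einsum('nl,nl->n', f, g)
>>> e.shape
(17, 23, 17)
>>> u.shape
(23, 17)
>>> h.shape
(17, 23)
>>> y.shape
()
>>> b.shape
(17,)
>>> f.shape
(17, 23)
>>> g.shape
(17, 23)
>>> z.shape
(23, 37, 17)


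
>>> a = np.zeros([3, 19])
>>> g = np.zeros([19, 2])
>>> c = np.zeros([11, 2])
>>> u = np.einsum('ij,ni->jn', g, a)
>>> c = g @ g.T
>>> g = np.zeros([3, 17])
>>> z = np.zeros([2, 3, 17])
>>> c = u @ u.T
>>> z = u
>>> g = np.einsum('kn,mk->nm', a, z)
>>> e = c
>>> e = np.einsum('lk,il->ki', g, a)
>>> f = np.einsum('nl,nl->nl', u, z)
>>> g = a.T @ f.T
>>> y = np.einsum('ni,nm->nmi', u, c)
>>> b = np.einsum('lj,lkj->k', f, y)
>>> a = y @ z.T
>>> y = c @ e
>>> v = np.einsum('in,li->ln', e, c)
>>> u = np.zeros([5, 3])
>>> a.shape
(2, 2, 2)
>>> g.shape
(19, 2)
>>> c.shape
(2, 2)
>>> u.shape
(5, 3)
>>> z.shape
(2, 3)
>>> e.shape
(2, 3)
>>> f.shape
(2, 3)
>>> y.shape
(2, 3)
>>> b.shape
(2,)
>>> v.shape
(2, 3)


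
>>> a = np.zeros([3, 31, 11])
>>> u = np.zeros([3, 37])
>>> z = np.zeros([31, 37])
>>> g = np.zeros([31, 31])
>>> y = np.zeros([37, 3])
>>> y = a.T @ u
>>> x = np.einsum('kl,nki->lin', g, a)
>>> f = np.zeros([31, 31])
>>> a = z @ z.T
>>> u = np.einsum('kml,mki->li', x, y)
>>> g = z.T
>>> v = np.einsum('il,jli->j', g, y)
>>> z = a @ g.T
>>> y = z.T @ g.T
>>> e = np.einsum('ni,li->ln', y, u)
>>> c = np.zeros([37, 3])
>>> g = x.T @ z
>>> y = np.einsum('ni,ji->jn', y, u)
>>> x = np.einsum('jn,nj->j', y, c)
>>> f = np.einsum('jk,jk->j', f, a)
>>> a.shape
(31, 31)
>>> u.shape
(3, 37)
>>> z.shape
(31, 37)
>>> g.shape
(3, 11, 37)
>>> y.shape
(3, 37)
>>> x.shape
(3,)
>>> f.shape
(31,)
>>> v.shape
(11,)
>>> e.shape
(3, 37)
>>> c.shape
(37, 3)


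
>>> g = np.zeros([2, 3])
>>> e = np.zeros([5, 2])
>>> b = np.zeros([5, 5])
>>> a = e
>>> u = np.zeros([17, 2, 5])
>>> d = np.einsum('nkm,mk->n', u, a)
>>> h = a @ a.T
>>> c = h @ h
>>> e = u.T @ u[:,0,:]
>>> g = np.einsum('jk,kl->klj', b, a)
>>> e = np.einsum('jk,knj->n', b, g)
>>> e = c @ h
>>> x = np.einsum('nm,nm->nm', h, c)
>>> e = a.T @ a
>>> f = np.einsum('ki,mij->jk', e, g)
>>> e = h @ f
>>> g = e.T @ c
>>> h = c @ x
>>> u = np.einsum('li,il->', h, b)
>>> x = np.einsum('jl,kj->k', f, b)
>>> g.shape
(2, 5)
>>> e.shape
(5, 2)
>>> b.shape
(5, 5)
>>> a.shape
(5, 2)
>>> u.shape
()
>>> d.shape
(17,)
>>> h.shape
(5, 5)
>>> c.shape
(5, 5)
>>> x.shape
(5,)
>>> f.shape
(5, 2)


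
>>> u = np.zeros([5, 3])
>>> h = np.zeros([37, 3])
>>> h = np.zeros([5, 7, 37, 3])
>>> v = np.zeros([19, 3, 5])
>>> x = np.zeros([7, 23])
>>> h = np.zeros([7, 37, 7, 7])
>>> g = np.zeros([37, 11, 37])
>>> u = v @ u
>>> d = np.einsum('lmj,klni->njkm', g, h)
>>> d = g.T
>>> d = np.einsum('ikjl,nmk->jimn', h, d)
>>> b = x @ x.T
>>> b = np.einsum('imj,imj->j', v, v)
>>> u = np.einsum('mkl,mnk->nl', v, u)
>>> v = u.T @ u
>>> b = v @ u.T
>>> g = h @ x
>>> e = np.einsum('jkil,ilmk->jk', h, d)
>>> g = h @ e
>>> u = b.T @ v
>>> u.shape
(3, 5)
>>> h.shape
(7, 37, 7, 7)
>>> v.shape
(5, 5)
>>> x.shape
(7, 23)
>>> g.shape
(7, 37, 7, 37)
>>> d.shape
(7, 7, 11, 37)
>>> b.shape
(5, 3)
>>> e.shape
(7, 37)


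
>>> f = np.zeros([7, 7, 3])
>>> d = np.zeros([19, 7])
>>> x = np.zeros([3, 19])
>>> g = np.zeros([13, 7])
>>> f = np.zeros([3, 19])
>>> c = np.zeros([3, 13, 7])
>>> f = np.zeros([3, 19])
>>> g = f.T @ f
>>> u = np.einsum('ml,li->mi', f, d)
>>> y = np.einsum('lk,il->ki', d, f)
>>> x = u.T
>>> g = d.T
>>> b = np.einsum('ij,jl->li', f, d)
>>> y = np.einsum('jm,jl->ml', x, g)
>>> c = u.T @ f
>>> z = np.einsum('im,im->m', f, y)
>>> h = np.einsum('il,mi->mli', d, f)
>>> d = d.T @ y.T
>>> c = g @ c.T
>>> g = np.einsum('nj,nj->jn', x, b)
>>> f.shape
(3, 19)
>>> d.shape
(7, 3)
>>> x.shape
(7, 3)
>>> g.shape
(3, 7)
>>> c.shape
(7, 7)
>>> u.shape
(3, 7)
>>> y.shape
(3, 19)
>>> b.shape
(7, 3)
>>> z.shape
(19,)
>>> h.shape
(3, 7, 19)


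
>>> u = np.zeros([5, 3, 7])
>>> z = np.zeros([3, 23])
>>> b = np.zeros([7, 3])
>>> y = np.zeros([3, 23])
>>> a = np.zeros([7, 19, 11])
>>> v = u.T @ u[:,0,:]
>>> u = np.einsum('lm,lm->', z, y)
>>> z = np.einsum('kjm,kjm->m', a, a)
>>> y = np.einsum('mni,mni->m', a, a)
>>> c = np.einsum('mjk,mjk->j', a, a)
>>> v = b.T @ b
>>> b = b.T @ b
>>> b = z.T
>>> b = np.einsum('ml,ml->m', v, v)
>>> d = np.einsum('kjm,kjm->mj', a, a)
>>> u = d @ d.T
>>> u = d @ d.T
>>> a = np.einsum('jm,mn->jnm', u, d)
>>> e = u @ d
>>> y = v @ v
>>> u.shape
(11, 11)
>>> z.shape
(11,)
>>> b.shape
(3,)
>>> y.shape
(3, 3)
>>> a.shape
(11, 19, 11)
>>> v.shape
(3, 3)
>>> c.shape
(19,)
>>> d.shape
(11, 19)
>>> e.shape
(11, 19)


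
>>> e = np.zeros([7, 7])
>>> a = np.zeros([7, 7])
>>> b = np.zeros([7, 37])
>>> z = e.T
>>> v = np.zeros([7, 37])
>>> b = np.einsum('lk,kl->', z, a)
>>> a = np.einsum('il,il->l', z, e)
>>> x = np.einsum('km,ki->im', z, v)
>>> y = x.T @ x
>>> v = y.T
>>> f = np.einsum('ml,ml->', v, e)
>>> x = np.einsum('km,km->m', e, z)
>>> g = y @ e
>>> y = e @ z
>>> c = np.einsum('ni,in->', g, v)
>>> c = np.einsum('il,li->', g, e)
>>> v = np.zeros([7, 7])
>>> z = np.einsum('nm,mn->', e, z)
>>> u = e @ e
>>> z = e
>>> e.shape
(7, 7)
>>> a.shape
(7,)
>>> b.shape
()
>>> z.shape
(7, 7)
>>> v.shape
(7, 7)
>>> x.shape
(7,)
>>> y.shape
(7, 7)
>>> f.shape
()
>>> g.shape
(7, 7)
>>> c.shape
()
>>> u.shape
(7, 7)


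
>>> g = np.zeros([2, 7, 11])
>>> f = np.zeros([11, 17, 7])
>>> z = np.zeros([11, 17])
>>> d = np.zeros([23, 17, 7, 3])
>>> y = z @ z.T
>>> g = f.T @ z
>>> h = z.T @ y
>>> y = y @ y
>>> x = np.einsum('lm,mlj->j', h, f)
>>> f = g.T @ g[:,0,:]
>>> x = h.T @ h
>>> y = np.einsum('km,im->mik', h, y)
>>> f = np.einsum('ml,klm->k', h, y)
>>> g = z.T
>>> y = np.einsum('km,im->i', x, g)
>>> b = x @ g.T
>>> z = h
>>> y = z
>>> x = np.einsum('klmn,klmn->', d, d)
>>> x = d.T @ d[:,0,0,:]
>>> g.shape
(17, 11)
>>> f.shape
(11,)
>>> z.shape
(17, 11)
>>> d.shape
(23, 17, 7, 3)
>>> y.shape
(17, 11)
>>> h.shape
(17, 11)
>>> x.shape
(3, 7, 17, 3)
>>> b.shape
(11, 17)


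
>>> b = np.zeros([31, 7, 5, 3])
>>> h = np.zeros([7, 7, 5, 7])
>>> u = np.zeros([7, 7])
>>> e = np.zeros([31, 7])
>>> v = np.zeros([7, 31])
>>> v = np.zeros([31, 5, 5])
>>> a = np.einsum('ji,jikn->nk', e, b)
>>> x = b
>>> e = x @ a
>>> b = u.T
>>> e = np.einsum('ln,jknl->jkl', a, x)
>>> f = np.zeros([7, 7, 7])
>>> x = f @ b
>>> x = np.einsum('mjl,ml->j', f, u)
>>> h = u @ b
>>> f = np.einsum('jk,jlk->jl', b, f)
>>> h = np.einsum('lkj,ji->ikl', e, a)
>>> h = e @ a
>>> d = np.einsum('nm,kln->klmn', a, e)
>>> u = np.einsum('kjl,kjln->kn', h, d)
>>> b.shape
(7, 7)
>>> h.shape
(31, 7, 5)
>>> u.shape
(31, 3)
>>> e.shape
(31, 7, 3)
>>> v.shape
(31, 5, 5)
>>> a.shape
(3, 5)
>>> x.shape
(7,)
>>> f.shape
(7, 7)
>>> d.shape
(31, 7, 5, 3)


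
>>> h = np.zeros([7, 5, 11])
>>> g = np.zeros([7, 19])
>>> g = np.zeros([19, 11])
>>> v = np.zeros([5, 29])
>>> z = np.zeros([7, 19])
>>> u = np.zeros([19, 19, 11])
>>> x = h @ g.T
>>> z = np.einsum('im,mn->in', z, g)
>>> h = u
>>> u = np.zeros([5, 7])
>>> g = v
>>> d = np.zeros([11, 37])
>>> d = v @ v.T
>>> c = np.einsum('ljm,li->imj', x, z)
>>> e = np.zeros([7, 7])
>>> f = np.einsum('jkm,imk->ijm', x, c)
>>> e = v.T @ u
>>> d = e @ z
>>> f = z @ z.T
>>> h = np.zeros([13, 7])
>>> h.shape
(13, 7)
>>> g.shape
(5, 29)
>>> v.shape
(5, 29)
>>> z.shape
(7, 11)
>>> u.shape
(5, 7)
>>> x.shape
(7, 5, 19)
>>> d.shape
(29, 11)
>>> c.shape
(11, 19, 5)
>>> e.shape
(29, 7)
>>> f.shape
(7, 7)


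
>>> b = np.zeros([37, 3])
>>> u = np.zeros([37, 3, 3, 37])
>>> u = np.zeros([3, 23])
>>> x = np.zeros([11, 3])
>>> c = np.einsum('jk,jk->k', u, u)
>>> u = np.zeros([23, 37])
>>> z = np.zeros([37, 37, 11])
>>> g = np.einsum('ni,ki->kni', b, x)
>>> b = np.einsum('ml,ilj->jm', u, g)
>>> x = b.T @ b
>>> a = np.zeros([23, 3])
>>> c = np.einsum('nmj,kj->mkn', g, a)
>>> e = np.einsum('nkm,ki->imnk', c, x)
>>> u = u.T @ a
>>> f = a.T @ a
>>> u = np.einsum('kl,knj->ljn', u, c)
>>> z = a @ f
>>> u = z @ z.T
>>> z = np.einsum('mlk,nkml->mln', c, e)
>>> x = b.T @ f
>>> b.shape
(3, 23)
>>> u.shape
(23, 23)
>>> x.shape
(23, 3)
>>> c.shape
(37, 23, 11)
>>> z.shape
(37, 23, 23)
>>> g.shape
(11, 37, 3)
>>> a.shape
(23, 3)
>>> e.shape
(23, 11, 37, 23)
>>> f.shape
(3, 3)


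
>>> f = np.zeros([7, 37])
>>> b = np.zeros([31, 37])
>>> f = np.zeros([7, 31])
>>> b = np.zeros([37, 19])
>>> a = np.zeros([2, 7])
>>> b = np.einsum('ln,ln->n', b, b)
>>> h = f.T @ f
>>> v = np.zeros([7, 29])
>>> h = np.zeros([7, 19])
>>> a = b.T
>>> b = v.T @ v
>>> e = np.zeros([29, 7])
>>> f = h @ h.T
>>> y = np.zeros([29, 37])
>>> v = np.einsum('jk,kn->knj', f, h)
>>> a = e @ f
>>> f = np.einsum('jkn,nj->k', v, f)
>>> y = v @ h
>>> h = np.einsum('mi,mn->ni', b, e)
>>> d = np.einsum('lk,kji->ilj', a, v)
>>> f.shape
(19,)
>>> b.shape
(29, 29)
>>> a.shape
(29, 7)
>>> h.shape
(7, 29)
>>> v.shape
(7, 19, 7)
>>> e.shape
(29, 7)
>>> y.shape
(7, 19, 19)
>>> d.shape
(7, 29, 19)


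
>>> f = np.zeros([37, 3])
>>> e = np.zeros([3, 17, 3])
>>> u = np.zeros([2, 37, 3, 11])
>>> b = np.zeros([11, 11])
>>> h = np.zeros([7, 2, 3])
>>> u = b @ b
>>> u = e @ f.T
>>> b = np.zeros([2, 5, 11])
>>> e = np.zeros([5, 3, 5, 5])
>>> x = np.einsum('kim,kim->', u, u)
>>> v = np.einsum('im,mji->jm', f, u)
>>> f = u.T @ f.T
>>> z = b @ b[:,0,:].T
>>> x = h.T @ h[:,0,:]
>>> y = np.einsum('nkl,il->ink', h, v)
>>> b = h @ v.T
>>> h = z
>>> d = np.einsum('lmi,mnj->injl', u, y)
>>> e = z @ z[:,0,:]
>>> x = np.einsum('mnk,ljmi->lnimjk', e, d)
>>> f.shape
(37, 17, 37)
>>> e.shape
(2, 5, 2)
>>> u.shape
(3, 17, 37)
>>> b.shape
(7, 2, 17)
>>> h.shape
(2, 5, 2)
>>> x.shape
(37, 5, 3, 2, 7, 2)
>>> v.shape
(17, 3)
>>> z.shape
(2, 5, 2)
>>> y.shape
(17, 7, 2)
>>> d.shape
(37, 7, 2, 3)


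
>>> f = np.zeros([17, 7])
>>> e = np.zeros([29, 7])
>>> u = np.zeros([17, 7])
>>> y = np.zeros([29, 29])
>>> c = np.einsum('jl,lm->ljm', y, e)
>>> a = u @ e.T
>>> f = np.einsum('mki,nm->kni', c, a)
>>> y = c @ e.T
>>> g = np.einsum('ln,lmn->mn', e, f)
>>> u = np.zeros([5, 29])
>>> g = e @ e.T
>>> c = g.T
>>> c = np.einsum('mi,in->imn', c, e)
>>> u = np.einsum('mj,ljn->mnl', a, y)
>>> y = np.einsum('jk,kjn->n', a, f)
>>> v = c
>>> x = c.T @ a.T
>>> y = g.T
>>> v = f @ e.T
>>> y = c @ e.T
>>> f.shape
(29, 17, 7)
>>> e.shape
(29, 7)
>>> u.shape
(17, 29, 29)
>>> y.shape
(29, 29, 29)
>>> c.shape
(29, 29, 7)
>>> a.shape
(17, 29)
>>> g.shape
(29, 29)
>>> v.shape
(29, 17, 29)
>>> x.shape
(7, 29, 17)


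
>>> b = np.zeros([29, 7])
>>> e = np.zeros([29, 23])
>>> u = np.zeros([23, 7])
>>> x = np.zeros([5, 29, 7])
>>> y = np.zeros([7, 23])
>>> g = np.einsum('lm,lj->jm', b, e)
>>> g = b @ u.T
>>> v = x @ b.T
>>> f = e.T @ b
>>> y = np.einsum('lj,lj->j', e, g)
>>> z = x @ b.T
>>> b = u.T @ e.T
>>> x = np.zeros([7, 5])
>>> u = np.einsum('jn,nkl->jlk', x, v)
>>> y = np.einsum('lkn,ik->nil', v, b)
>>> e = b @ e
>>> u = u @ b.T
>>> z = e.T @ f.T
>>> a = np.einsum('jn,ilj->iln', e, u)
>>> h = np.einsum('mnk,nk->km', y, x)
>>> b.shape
(7, 29)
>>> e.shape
(7, 23)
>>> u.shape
(7, 29, 7)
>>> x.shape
(7, 5)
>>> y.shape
(29, 7, 5)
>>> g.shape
(29, 23)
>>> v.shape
(5, 29, 29)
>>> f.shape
(23, 7)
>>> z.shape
(23, 23)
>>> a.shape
(7, 29, 23)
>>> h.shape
(5, 29)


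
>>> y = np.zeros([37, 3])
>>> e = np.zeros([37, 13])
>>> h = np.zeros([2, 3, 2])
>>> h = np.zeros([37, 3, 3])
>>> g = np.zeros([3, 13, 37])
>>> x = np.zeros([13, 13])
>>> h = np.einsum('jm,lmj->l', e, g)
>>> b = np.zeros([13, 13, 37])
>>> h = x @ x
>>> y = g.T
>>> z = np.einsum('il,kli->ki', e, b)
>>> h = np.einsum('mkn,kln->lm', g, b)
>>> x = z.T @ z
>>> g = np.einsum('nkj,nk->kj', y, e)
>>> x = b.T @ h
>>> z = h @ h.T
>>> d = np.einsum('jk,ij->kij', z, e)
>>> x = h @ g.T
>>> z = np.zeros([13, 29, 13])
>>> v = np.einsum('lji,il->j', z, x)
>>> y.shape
(37, 13, 3)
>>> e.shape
(37, 13)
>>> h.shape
(13, 3)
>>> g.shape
(13, 3)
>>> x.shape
(13, 13)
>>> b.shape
(13, 13, 37)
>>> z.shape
(13, 29, 13)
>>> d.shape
(13, 37, 13)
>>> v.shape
(29,)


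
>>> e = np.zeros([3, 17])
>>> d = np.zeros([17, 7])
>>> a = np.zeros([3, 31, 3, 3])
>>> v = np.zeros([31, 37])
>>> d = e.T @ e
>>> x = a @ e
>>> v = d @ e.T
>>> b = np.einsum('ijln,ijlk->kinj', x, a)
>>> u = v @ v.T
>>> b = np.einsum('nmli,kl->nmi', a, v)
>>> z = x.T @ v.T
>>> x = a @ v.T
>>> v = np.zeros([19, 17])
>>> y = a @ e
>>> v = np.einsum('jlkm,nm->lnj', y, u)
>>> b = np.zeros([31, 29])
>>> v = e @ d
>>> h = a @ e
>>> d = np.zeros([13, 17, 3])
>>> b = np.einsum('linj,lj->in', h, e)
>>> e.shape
(3, 17)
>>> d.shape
(13, 17, 3)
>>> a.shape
(3, 31, 3, 3)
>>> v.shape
(3, 17)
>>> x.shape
(3, 31, 3, 17)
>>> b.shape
(31, 3)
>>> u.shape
(17, 17)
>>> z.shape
(17, 3, 31, 17)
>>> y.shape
(3, 31, 3, 17)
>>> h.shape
(3, 31, 3, 17)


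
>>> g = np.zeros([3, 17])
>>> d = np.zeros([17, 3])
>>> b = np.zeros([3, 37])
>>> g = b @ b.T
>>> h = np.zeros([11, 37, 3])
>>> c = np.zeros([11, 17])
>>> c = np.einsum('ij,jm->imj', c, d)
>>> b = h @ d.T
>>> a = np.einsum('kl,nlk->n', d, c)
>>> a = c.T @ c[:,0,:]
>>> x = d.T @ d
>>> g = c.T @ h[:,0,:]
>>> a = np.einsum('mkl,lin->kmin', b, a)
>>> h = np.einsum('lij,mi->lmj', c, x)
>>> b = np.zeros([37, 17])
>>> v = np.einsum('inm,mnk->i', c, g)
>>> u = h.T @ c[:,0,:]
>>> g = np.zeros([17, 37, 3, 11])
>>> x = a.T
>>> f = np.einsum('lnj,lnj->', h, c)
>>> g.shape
(17, 37, 3, 11)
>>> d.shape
(17, 3)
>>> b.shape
(37, 17)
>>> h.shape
(11, 3, 17)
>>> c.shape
(11, 3, 17)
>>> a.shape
(37, 11, 3, 17)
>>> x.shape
(17, 3, 11, 37)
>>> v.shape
(11,)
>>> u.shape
(17, 3, 17)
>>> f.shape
()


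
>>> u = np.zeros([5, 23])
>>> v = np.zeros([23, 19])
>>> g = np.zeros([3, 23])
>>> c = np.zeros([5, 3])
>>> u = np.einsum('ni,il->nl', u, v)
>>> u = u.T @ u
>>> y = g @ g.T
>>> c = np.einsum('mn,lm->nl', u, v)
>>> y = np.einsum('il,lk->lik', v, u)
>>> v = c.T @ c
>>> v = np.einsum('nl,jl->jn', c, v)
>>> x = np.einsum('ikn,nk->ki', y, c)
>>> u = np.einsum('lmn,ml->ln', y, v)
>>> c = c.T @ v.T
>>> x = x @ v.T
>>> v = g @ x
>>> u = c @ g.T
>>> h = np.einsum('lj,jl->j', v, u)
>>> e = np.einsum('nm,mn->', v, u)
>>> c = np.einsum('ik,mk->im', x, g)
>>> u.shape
(23, 3)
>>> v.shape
(3, 23)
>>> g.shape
(3, 23)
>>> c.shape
(23, 3)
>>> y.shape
(19, 23, 19)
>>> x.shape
(23, 23)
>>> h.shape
(23,)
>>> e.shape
()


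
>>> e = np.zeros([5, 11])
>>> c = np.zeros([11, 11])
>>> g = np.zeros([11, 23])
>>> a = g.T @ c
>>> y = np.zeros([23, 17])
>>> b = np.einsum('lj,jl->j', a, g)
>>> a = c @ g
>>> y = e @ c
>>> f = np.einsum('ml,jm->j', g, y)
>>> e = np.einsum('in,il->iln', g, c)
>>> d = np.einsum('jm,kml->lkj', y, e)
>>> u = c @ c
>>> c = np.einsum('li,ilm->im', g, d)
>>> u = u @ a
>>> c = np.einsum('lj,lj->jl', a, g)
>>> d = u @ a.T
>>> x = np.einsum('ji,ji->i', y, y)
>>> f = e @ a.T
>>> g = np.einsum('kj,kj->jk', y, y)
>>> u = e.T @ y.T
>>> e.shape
(11, 11, 23)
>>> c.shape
(23, 11)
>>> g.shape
(11, 5)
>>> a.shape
(11, 23)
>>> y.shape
(5, 11)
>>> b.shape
(11,)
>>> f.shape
(11, 11, 11)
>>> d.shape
(11, 11)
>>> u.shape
(23, 11, 5)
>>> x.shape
(11,)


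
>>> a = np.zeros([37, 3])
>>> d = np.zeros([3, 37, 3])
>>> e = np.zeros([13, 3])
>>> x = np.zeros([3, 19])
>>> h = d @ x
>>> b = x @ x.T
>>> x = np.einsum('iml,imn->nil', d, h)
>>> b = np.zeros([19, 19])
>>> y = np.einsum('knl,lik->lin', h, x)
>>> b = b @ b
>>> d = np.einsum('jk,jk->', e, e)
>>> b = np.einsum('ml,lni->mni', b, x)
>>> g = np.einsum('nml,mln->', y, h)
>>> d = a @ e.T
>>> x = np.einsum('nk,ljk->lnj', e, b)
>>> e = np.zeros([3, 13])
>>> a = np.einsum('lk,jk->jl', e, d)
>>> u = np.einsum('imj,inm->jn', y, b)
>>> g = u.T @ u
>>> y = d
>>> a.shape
(37, 3)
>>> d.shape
(37, 13)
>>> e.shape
(3, 13)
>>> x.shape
(19, 13, 3)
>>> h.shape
(3, 37, 19)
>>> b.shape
(19, 3, 3)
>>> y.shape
(37, 13)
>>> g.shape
(3, 3)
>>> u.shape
(37, 3)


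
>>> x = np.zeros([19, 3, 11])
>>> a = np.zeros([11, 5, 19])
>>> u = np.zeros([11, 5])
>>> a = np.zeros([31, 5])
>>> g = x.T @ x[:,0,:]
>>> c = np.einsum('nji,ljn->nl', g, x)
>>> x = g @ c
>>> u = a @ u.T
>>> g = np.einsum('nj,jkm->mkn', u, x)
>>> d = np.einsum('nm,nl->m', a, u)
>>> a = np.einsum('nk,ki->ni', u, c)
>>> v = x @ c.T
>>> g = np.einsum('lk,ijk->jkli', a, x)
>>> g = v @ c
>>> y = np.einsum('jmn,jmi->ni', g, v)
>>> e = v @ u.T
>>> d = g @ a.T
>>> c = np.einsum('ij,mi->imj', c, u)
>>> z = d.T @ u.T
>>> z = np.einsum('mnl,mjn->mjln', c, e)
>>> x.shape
(11, 3, 19)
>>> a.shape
(31, 19)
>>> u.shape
(31, 11)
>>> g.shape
(11, 3, 19)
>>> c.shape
(11, 31, 19)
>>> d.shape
(11, 3, 31)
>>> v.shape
(11, 3, 11)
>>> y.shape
(19, 11)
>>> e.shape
(11, 3, 31)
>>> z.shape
(11, 3, 19, 31)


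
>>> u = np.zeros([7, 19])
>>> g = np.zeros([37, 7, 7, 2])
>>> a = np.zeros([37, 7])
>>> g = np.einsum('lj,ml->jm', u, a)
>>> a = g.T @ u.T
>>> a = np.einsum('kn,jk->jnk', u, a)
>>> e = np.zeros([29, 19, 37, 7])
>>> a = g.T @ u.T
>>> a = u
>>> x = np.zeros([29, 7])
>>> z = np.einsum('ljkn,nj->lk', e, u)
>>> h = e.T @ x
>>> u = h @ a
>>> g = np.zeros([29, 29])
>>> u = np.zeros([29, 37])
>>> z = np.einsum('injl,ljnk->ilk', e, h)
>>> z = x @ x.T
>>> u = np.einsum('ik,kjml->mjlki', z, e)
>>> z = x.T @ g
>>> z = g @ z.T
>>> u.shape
(37, 19, 7, 29, 29)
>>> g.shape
(29, 29)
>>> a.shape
(7, 19)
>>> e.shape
(29, 19, 37, 7)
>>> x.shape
(29, 7)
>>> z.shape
(29, 7)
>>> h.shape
(7, 37, 19, 7)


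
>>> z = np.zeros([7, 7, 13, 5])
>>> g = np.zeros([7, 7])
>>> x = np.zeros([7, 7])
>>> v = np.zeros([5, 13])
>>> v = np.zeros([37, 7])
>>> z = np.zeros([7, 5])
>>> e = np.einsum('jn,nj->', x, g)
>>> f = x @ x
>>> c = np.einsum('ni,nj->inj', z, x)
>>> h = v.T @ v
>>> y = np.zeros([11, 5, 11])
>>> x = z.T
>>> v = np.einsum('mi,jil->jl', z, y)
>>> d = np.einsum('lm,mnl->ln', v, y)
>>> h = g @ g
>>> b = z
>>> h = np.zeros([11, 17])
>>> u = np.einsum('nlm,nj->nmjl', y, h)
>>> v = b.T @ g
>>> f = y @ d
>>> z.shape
(7, 5)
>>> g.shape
(7, 7)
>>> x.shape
(5, 7)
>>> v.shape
(5, 7)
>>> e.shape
()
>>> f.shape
(11, 5, 5)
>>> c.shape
(5, 7, 7)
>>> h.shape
(11, 17)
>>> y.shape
(11, 5, 11)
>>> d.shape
(11, 5)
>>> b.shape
(7, 5)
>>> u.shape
(11, 11, 17, 5)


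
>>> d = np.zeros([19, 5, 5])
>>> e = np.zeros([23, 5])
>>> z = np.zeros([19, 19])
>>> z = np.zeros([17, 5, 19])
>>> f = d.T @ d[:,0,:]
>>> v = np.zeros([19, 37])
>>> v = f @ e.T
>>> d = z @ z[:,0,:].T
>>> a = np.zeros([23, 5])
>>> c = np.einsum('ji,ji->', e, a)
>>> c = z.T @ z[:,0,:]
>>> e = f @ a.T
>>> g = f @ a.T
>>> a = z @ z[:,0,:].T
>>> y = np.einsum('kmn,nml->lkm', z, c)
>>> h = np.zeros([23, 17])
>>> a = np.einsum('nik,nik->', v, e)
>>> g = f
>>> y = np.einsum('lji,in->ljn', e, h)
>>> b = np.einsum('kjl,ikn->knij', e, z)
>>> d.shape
(17, 5, 17)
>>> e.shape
(5, 5, 23)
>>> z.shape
(17, 5, 19)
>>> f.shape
(5, 5, 5)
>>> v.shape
(5, 5, 23)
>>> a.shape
()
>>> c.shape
(19, 5, 19)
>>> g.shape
(5, 5, 5)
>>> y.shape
(5, 5, 17)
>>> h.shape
(23, 17)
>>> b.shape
(5, 19, 17, 5)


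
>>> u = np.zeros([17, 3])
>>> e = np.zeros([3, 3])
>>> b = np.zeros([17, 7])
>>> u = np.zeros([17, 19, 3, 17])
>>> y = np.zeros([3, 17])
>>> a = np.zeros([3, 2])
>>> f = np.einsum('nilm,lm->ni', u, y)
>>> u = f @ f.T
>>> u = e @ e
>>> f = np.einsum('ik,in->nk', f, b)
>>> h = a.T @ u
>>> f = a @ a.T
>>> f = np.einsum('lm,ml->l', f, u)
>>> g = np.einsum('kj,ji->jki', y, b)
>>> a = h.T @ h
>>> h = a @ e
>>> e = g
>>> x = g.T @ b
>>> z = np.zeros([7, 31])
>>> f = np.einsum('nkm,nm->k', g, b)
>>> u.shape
(3, 3)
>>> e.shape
(17, 3, 7)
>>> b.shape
(17, 7)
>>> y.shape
(3, 17)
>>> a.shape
(3, 3)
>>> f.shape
(3,)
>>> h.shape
(3, 3)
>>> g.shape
(17, 3, 7)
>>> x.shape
(7, 3, 7)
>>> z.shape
(7, 31)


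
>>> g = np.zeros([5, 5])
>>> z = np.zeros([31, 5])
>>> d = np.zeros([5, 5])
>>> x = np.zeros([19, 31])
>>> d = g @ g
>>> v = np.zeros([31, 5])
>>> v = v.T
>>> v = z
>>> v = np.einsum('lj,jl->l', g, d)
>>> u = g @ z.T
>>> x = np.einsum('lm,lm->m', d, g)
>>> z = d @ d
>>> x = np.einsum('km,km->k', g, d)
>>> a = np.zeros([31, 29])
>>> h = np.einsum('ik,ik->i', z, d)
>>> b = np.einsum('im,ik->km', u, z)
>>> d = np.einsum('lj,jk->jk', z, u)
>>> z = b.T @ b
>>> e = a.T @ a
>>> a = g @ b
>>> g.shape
(5, 5)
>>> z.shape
(31, 31)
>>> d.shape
(5, 31)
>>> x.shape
(5,)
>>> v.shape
(5,)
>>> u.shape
(5, 31)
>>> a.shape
(5, 31)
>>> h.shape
(5,)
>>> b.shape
(5, 31)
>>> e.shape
(29, 29)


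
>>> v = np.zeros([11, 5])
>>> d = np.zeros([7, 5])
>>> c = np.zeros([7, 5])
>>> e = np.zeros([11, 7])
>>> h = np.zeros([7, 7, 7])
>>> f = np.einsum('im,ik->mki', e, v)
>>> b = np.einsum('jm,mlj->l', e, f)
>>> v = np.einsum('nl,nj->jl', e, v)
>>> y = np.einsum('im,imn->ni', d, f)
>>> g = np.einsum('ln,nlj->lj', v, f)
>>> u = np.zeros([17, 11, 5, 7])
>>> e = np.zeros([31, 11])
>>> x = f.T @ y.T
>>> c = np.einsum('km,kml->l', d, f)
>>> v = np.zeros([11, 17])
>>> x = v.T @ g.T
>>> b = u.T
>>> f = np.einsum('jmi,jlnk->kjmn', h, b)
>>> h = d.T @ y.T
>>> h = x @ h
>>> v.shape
(11, 17)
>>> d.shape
(7, 5)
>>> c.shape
(11,)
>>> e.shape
(31, 11)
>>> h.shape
(17, 11)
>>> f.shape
(17, 7, 7, 11)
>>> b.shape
(7, 5, 11, 17)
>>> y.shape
(11, 7)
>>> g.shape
(5, 11)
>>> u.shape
(17, 11, 5, 7)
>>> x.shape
(17, 5)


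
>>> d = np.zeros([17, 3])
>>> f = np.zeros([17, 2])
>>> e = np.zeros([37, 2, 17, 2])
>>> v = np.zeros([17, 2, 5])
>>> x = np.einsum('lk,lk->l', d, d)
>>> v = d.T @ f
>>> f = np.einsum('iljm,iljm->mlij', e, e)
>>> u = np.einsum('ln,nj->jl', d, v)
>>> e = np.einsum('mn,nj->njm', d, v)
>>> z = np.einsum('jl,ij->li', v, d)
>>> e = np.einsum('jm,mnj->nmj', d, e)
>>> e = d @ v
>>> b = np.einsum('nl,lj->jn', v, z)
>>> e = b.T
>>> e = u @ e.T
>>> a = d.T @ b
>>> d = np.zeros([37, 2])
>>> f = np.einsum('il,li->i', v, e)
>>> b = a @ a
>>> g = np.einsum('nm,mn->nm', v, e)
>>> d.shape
(37, 2)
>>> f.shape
(3,)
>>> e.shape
(2, 3)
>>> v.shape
(3, 2)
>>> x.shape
(17,)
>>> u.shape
(2, 17)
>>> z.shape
(2, 17)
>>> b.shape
(3, 3)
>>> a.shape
(3, 3)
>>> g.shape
(3, 2)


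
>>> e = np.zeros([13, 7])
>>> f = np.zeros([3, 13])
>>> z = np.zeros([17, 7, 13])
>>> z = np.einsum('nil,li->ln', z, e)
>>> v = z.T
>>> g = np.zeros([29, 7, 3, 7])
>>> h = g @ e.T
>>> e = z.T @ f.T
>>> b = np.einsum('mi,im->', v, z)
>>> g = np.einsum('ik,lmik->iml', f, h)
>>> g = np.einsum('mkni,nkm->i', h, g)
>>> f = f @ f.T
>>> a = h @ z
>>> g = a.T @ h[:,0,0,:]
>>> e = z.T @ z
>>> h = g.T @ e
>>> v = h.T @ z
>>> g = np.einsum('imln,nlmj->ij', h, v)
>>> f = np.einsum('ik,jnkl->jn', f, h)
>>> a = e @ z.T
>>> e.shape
(17, 17)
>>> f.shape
(13, 7)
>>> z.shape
(13, 17)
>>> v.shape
(17, 3, 7, 17)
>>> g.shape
(13, 17)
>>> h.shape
(13, 7, 3, 17)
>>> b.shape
()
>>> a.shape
(17, 13)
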